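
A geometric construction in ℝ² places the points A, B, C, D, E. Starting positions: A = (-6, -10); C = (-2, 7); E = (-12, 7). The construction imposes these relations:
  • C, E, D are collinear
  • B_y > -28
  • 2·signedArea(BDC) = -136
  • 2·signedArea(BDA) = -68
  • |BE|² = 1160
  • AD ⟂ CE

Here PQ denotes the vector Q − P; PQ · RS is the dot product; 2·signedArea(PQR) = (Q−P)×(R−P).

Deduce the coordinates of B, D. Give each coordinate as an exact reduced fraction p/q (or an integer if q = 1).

B = (-10, -27)
D = (-6, 7)

1. D_x = -6  [C, E, D are collinear ∩ AD ⟂ CE]
2. D_y = 7  [C, E, D are collinear ∩ AD ⟂ CE]
   → D = (-6, 7)
3. B_x = -10  [2·signedArea(BDA) = -68 ∩ 2·signedArea(BDC) = -136]
4. B_y = -27  [2·signedArea(BDA) = -68 ∩ 2·signedArea(BDC) = -136]
   → B = (-10, -27)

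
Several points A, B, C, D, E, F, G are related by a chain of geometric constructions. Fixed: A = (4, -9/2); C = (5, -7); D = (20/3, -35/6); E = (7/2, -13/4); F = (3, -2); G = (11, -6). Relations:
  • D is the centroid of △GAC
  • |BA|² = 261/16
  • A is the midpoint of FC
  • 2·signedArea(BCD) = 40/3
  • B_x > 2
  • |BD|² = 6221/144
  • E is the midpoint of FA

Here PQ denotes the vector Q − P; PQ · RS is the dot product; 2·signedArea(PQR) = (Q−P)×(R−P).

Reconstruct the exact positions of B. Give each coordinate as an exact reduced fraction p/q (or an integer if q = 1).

1. B_x = 5/2  [line -7/6·x + 5/3·y + 25/6 = 0 ∩ |BA|² = 261/16]
2. B_y = -3/4  [line -7/6·x + 5/3·y + 25/6 = 0 ∩ |BA|² = 261/16]
   → B = (5/2, -3/4)

B = (5/2, -3/4)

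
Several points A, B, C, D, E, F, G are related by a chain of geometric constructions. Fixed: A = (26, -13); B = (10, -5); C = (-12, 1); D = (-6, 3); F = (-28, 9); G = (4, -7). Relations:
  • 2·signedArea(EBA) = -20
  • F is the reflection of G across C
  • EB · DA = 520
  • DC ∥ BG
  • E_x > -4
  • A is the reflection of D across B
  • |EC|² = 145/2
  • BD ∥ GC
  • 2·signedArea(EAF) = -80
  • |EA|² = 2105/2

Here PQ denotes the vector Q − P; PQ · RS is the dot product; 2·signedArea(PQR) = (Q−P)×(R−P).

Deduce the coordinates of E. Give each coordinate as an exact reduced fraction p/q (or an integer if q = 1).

E = (-7/2, 1/2)

1. E_x = -7/2  [2·signedArea(EBA) = -20 ∩ EB · DA = 520]
2. E_y = 1/2  [2·signedArea(EBA) = -20 ∩ EB · DA = 520]
   → E = (-7/2, 1/2)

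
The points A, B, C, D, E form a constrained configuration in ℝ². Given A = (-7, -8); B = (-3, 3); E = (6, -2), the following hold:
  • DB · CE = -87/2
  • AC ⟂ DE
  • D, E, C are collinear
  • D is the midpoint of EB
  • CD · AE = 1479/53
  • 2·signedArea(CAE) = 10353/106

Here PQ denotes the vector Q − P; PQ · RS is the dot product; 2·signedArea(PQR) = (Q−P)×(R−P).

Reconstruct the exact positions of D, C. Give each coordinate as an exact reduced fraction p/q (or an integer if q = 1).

1. D_x = 3/2  [D is the midpoint of EB]
2. D_y = 1/2  [D is the midpoint of EB]
   → D = (3/2, 1/2)
3. C_x = -147/106  [D, E, C are collinear ∩ AC ⟂ DE]
4. C_y = 223/106  [D, E, C are collinear ∩ AC ⟂ DE]
   → C = (-147/106, 223/106)

C = (-147/106, 223/106)
D = (3/2, 1/2)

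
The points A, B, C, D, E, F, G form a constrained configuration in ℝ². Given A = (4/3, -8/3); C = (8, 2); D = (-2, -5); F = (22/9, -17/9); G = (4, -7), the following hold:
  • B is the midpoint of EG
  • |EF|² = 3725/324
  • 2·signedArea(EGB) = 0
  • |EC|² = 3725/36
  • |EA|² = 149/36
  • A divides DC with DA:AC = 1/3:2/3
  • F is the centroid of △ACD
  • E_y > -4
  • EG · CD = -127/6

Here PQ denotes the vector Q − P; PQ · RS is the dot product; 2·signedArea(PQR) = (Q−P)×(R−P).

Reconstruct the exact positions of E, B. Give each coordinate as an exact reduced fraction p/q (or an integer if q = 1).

1. E_x = -1/3  [line 10·x + 7·y + 181/6 = 0 ∩ |EC|² = 3725/36]
2. E_y = -23/6  [line 10·x + 7·y + 181/6 = 0 ∩ |EC|² = 3725/36]
   → E = (-1/3, -23/6)
3. B_x = 11/6  [2·signedArea(EGB) = 0 ∩ B is the midpoint of EG]
4. B_y = -65/12  [2·signedArea(EGB) = 0 ∩ B is the midpoint of EG]
   → B = (11/6, -65/12)

B = (11/6, -65/12)
E = (-1/3, -23/6)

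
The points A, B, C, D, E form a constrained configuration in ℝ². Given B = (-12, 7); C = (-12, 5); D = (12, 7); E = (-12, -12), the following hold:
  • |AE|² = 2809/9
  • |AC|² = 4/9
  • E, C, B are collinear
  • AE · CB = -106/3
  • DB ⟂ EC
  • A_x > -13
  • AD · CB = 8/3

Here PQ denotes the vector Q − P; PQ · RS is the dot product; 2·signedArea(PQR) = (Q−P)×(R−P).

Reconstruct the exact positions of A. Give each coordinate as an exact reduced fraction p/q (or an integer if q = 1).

A = (-12, 17/3)

1. A_y = 17/3  [AE · CB = -106/3]
2. A_x = -12  [|AE|² = 2809/9]
   → A = (-12, 17/3)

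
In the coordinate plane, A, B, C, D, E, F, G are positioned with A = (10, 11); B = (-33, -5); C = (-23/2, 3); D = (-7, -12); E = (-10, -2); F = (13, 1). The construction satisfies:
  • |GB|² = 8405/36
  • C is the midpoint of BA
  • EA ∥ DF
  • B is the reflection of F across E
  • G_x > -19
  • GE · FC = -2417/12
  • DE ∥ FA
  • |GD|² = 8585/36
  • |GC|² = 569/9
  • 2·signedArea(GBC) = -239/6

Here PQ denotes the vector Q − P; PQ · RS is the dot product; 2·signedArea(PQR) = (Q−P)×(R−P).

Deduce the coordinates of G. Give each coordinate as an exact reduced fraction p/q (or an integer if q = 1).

G = (-109/6, -4/3)

1. G_x = -109/6  [2·signedArea(GBC) = -239/6 ∩ GE · FC = -2417/12]
2. G_y = -4/3  [2·signedArea(GBC) = -239/6 ∩ GE · FC = -2417/12]
   → G = (-109/6, -4/3)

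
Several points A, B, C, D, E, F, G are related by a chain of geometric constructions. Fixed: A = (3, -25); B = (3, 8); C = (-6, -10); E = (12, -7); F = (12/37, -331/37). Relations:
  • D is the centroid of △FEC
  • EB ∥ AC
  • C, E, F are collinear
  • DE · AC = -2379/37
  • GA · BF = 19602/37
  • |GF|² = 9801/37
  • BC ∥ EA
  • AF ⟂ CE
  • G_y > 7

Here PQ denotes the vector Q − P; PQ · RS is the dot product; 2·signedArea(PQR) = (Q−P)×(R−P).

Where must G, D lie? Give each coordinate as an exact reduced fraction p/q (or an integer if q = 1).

1. G_x = -87/37  [line 99/37·x + 627/37·y + -4224/37 = 0 ∩ |GF|² = 9801/37]
2. G_y = 263/37  [line 99/37·x + 627/37·y + -4224/37 = 0 ∩ |GF|² = 9801/37]
   → G = (-87/37, 263/37)
3. D_x = 78/37  [D is the centroid of △FEC]
4. D_y = -320/37  [D is the centroid of △FEC]
   → D = (78/37, -320/37)

D = (78/37, -320/37)
G = (-87/37, 263/37)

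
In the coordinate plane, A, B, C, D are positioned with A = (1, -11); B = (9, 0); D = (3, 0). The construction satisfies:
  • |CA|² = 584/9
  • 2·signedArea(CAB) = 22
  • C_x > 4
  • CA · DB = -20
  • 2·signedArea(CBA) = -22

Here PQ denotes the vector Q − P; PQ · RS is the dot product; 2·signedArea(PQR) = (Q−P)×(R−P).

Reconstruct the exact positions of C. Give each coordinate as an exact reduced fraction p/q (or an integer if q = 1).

1. C_x = 13/3  [2·signedArea(CAB) = 22 ∩ CA · DB = -20]
2. C_y = -11/3  [2·signedArea(CAB) = 22 ∩ CA · DB = -20]
   → C = (13/3, -11/3)

C = (13/3, -11/3)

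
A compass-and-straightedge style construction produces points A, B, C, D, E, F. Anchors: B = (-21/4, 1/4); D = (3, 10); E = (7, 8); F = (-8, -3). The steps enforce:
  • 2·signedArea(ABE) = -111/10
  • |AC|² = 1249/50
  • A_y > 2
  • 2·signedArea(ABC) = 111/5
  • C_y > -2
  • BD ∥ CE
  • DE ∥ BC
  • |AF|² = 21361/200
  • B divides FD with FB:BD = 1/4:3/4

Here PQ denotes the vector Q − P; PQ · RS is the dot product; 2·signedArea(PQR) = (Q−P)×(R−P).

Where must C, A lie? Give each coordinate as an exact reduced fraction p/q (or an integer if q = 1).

1. C_x = -5/4  [BD ∥ CE ∩ DE ∥ BC]
2. C_y = -7/4  [BD ∥ CE ∩ DE ∥ BC]
   → C = (-5/4, -7/4)
3. A_x = 9/20  [2·signedArea(ABC) = 111/5 ∩ 2·signedArea(ABE) = -111/10]
4. A_y = 59/20  [2·signedArea(ABC) = 111/5 ∩ 2·signedArea(ABE) = -111/10]
   → A = (9/20, 59/20)

A = (9/20, 59/20)
C = (-5/4, -7/4)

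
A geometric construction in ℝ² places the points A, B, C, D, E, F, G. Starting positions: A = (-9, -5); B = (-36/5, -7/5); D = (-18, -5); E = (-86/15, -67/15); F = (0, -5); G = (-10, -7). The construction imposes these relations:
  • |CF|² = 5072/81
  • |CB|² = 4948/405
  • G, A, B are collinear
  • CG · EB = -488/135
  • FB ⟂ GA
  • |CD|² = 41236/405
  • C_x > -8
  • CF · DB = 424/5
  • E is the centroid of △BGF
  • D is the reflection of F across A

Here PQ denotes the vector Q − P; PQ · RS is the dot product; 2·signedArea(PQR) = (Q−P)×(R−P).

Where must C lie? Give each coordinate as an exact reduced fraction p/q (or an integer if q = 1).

1. C_x = -356/45  [CG · EB = -488/135 ∩ CF · DB = 424/5]
2. C_y = -217/45  [CG · EB = -488/135 ∩ CF · DB = 424/5]
   → C = (-356/45, -217/45)

C = (-356/45, -217/45)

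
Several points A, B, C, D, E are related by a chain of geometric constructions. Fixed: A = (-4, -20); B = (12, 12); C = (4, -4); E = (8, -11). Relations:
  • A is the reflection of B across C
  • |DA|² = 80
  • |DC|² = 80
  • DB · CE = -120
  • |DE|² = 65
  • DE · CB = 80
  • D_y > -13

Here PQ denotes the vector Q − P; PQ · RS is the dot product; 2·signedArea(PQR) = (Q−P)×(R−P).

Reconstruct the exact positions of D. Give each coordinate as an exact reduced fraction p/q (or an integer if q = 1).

1. D_x = 0  [DE · CB = 80 ∩ DB · CE = -120]
2. D_y = -12  [DE · CB = 80 ∩ DB · CE = -120]
   → D = (0, -12)

D = (0, -12)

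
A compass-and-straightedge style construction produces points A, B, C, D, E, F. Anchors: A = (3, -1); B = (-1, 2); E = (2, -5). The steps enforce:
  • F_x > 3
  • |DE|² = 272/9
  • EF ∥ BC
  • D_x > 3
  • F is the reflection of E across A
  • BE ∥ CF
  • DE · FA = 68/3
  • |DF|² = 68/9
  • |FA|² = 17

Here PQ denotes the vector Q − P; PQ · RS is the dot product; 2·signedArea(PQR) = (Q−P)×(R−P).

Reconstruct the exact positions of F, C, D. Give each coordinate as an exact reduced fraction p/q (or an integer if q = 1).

C = (1, 10)
D = (10/3, 1/3)
F = (4, 3)

1. F_x = 4  [F is the reflection of E across A]
2. F_y = 3  [F is the reflection of E across A]
   → F = (4, 3)
3. C_x = 1  [BE ∥ CF ∩ EF ∥ BC]
4. C_y = 10  [BE ∥ CF ∩ EF ∥ BC]
   → C = (1, 10)
5. D_x = 10/3  [line 1·x + 4·y + -14/3 = 0 ∩ |DE|² = 272/9]
6. D_y = 1/3  [line 1·x + 4·y + -14/3 = 0 ∩ |DE|² = 272/9]
   → D = (10/3, 1/3)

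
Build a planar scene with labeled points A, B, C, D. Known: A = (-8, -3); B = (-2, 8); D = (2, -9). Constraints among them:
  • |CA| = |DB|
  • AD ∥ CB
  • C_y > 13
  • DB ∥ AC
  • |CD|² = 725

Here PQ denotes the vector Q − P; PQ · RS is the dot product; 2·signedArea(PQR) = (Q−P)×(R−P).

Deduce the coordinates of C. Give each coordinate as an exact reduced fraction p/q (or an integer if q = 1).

C = (-12, 14)

1. C_x = -12  [AD ∥ CB ∩ DB ∥ AC]
2. C_y = 14  [AD ∥ CB ∩ DB ∥ AC]
   → C = (-12, 14)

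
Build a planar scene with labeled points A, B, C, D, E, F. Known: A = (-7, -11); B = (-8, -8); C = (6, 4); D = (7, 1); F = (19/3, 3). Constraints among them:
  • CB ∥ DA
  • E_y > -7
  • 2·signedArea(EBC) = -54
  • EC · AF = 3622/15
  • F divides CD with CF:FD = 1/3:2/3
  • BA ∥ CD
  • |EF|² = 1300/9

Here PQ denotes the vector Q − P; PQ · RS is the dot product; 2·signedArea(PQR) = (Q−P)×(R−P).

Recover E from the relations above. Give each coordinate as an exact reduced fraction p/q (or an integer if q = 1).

1. E_x = -7/5  [2·signedArea(EBC) = -54 ∩ EC · AF = 3622/15]
2. E_y = -31/5  [2·signedArea(EBC) = -54 ∩ EC · AF = 3622/15]
   → E = (-7/5, -31/5)

E = (-7/5, -31/5)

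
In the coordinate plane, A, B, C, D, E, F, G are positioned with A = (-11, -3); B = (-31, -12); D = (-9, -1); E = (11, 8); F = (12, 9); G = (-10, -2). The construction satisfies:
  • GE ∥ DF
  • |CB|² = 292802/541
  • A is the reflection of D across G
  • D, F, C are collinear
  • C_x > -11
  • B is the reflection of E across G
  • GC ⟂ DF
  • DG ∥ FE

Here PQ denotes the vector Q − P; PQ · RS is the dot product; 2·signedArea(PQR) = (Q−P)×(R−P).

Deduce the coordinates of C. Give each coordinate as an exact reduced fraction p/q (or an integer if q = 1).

C = (-5520/541, -851/541)

1. C_x = -5520/541  [D, F, C are collinear ∩ GC ⟂ DF]
2. C_y = -851/541  [D, F, C are collinear ∩ GC ⟂ DF]
   → C = (-5520/541, -851/541)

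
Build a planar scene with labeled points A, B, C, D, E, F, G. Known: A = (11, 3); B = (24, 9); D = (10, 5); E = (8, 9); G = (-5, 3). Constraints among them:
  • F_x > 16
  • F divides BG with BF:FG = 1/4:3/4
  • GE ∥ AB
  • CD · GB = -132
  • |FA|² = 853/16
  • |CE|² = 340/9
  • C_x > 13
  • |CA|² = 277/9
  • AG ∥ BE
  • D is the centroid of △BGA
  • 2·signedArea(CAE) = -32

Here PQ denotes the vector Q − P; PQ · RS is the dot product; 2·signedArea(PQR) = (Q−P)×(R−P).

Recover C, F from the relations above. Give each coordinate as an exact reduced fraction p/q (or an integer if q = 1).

1. C_x = 14  [CD · GB = -132 ∩ 2·signedArea(CAE) = -32]
2. C_y = 23/3  [CD · GB = -132 ∩ 2·signedArea(CAE) = -32]
   → C = (14, 23/3)
3. F_x = 67/4  [F divides BG with BF:FG = 1/4:3/4]
4. F_y = 15/2  [F divides BG with BF:FG = 1/4:3/4]
   → F = (67/4, 15/2)

C = (14, 23/3)
F = (67/4, 15/2)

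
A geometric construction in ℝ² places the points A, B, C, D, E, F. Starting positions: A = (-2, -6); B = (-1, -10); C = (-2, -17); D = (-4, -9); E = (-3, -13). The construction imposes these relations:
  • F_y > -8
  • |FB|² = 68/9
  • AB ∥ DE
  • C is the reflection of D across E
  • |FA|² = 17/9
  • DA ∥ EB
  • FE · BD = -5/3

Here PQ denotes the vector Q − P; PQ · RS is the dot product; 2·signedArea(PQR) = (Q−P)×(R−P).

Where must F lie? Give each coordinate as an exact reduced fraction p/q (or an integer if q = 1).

1. F_x = -5/3  [line 3·x + -1·y + -7/3 = 0 ∩ |FB|² = 68/9]
2. F_y = -22/3  [line 3·x + -1·y + -7/3 = 0 ∩ |FB|² = 68/9]
   → F = (-5/3, -22/3)

F = (-5/3, -22/3)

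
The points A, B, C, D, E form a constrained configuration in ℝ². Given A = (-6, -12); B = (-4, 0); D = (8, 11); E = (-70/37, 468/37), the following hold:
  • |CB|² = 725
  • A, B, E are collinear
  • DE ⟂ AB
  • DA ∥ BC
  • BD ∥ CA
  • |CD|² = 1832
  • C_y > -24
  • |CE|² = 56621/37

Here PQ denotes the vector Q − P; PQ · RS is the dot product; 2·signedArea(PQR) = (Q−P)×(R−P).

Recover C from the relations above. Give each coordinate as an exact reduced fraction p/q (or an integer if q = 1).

C = (-18, -23)

1. C_x = -18  [BD ∥ CA ∩ DA ∥ BC]
2. C_y = -23  [BD ∥ CA ∩ DA ∥ BC]
   → C = (-18, -23)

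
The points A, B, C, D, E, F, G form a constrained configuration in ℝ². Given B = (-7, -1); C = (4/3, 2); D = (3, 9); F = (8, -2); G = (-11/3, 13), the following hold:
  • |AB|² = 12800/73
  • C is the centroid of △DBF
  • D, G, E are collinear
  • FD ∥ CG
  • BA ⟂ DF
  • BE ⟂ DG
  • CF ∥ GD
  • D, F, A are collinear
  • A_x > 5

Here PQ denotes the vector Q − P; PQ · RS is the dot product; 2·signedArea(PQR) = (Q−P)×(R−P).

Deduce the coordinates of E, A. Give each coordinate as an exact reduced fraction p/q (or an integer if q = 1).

A = (369/73, 327/73)
E = (1/17, 183/17)

1. E_x = 1/17  [D, G, E are collinear ∩ BE ⟂ DG]
2. E_y = 183/17  [D, G, E are collinear ∩ BE ⟂ DG]
   → E = (1/17, 183/17)
3. A_x = 369/73  [D, F, A are collinear ∩ BA ⟂ DF]
4. A_y = 327/73  [D, F, A are collinear ∩ BA ⟂ DF]
   → A = (369/73, 327/73)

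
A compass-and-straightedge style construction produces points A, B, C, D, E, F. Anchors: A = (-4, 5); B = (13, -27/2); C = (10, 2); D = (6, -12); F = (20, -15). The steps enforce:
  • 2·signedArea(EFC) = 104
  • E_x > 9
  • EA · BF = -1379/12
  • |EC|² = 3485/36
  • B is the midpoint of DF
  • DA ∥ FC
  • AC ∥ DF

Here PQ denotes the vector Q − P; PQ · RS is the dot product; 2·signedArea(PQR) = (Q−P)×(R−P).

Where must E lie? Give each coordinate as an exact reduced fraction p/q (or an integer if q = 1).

E = (29/3, -47/6)

1. E_x = 29/3  [EA · BF = -1379/12 ∩ 2·signedArea(EFC) = 104]
2. E_y = -47/6  [EA · BF = -1379/12 ∩ 2·signedArea(EFC) = 104]
   → E = (29/3, -47/6)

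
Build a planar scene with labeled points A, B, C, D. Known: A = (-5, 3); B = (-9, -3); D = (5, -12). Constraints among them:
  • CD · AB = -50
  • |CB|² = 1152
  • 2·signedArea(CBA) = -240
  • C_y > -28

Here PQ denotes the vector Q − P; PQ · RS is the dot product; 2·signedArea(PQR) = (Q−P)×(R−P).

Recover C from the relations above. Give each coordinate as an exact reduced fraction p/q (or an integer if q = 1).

C = (15, -27)

1. C_x = 15  [2·signedArea(CBA) = -240 ∩ CD · AB = -50]
2. C_y = -27  [2·signedArea(CBA) = -240 ∩ CD · AB = -50]
   → C = (15, -27)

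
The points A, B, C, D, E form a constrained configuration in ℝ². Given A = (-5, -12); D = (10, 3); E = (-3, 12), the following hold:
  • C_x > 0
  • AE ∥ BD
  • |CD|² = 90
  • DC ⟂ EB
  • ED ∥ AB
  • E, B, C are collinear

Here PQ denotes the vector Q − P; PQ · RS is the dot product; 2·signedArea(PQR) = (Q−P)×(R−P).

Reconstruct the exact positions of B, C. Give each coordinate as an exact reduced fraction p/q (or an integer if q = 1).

1. B_x = 8  [AE ∥ BD ∩ ED ∥ AB]
2. B_y = -21  [AE ∥ BD ∩ ED ∥ AB]
   → B = (8, -21)
3. C_x = 1  [E, B, C are collinear ∩ DC ⟂ EB]
4. C_y = 0  [E, B, C are collinear ∩ DC ⟂ EB]
   → C = (1, 0)

B = (8, -21)
C = (1, 0)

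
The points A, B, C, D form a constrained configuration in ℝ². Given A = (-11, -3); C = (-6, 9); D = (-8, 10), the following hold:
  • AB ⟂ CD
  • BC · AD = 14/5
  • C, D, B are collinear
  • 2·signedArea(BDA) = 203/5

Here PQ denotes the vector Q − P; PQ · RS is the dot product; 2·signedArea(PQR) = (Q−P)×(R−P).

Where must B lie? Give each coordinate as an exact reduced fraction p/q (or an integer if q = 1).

1. B_x = -26/5  [C, D, B are collinear ∩ AB ⟂ CD]
2. B_y = 43/5  [C, D, B are collinear ∩ AB ⟂ CD]
   → B = (-26/5, 43/5)

B = (-26/5, 43/5)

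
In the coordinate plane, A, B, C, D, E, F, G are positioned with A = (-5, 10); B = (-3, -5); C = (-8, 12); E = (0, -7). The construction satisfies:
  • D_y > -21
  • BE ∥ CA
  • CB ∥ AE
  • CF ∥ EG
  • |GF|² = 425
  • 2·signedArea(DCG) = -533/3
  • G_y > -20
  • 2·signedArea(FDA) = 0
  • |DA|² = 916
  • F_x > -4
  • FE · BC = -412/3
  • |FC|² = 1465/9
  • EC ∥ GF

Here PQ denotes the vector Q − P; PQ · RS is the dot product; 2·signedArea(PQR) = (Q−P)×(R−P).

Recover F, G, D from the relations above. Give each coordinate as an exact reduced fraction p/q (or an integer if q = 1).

D = (-1, -20)
F = (-11/3, 0)
G = (13/3, -19)

1. F_x = -11/3  [line 5·x + -17·y + 55/3 = 0 ∩ |FC|² = 1465/9]
2. F_y = 0  [line 5·x + -17·y + 55/3 = 0 ∩ |FC|² = 1465/9]
   → F = (-11/3, 0)
3. G_x = 13/3  [EC ∥ GF ∩ CF ∥ EG]
4. G_y = -19  [EC ∥ GF ∩ CF ∥ EG]
   → G = (13/3, -19)
5. D_x = -1  [2·signedArea(FDA) = 0 ∩ 2·signedArea(DCG) = -533/3]
6. D_y = -20  [2·signedArea(FDA) = 0 ∩ 2·signedArea(DCG) = -533/3]
   → D = (-1, -20)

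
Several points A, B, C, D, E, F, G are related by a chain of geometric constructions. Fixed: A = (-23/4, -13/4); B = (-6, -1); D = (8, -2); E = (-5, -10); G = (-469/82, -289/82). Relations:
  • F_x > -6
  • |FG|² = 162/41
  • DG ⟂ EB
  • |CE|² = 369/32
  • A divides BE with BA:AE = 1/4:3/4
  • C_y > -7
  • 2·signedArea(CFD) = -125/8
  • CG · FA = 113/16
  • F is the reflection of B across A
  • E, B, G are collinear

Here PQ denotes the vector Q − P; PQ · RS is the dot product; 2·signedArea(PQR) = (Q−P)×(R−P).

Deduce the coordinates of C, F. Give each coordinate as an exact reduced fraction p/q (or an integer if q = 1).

C = (-43/8, -53/8)
F = (-11/2, -11/2)

1. F_x = -11/2  [F is the reflection of B across A]
2. F_y = -11/2  [F is the reflection of B across A]
   → F = (-11/2, -11/2)
3. C_x = -43/8  [2·signedArea(CFD) = -125/8 ∩ CG · FA = 113/16]
4. C_y = -53/8  [2·signedArea(CFD) = -125/8 ∩ CG · FA = 113/16]
   → C = (-43/8, -53/8)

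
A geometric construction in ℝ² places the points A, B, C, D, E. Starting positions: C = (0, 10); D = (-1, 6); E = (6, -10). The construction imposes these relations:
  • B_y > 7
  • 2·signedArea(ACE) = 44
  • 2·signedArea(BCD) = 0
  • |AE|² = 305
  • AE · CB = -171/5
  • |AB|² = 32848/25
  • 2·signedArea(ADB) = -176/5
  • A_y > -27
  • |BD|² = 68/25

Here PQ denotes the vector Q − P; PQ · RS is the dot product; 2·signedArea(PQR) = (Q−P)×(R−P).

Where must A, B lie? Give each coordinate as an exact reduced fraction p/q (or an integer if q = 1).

A = (13, -26)
B = (-3/5, 38/5)

1. B_x = -3/5  [line 4·x + -1·y + 10 = 0 ∩ |BD|² = 68/25]
2. B_y = 38/5  [line 4·x + -1·y + 10 = 0 ∩ |BD|² = 68/25]
   → B = (-3/5, 38/5)
3. A_x = 13  [2·signedArea(ACE) = 44 ∩ 2·signedArea(ADB) = -176/5]
4. A_y = -26  [2·signedArea(ACE) = 44 ∩ 2·signedArea(ADB) = -176/5]
   → A = (13, -26)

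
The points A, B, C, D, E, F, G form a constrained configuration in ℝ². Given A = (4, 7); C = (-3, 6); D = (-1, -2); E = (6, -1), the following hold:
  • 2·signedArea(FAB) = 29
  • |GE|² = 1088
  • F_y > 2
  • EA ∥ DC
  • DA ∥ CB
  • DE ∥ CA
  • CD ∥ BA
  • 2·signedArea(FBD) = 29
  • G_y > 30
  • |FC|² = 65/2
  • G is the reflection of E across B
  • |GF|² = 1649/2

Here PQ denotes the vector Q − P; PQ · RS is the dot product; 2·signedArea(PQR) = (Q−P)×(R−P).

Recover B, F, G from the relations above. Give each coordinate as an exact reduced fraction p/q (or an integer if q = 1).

1. B_x = 2  [CD ∥ BA ∩ DA ∥ CB]
2. B_y = 15  [CD ∥ BA ∩ DA ∥ CB]
   → B = (2, 15)
3. F_x = 3/2  [2·signedArea(FBD) = 29 ∩ 2·signedArea(FAB) = 29]
4. F_y = 5/2  [2·signedArea(FBD) = 29 ∩ 2·signedArea(FAB) = 29]
   → F = (3/2, 5/2)
5. G_x = -2  [G is the reflection of E across B]
6. G_y = 31  [G is the reflection of E across B]
   → G = (-2, 31)

B = (2, 15)
F = (3/2, 5/2)
G = (-2, 31)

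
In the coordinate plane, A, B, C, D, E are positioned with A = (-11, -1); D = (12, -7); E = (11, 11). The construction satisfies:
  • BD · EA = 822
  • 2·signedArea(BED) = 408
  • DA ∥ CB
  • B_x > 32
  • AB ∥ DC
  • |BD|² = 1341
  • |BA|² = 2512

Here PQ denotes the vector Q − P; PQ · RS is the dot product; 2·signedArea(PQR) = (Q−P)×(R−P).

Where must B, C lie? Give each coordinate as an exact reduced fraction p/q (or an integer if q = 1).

B = (33, 23)
C = (56, 17)

1. B_x = 33  [BD · EA = 822 ∩ 2·signedArea(BED) = 408]
2. B_y = 23  [BD · EA = 822 ∩ 2·signedArea(BED) = 408]
   → B = (33, 23)
3. C_x = 56  [DA ∥ CB ∩ AB ∥ DC]
4. C_y = 17  [DA ∥ CB ∩ AB ∥ DC]
   → C = (56, 17)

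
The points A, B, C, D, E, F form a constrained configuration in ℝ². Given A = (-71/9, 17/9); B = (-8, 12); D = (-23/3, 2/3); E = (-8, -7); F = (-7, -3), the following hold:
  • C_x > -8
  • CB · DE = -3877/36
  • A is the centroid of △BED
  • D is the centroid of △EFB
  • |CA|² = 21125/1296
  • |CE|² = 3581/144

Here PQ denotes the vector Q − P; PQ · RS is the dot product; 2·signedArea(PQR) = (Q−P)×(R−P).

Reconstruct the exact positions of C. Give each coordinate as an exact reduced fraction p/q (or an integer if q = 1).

1. C_x = -43/6  [line 1/3·x + 23/3·y + 661/36 = 0 ∩ |CA|² = 21125/1296]
2. C_y = -25/12  [line 1/3·x + 23/3·y + 661/36 = 0 ∩ |CA|² = 21125/1296]
   → C = (-43/6, -25/12)

C = (-43/6, -25/12)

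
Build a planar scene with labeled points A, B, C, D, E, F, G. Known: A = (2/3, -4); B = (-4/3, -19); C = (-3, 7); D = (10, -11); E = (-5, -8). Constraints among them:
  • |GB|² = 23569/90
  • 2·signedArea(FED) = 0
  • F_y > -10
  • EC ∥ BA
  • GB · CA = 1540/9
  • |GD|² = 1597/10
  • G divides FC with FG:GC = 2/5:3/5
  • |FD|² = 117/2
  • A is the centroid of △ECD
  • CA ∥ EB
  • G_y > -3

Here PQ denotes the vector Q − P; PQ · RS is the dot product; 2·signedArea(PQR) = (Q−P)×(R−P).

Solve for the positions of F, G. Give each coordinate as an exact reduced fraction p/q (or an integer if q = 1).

F = (5/2, -19/2)
G = (3/10, -29/10)

1. F_x = 5/2  [line 3·x + 15·y + 135 = 0 ∩ |FD|² = 117/2]
2. F_y = -19/2  [line 3·x + 15·y + 135 = 0 ∩ |FD|² = 117/2]
   → F = (5/2, -19/2)
3. G_x = 3/10  [G divides FC with FG:GC = 2/5:3/5]
4. G_y = -29/10  [G divides FC with FG:GC = 2/5:3/5]
   → G = (3/10, -29/10)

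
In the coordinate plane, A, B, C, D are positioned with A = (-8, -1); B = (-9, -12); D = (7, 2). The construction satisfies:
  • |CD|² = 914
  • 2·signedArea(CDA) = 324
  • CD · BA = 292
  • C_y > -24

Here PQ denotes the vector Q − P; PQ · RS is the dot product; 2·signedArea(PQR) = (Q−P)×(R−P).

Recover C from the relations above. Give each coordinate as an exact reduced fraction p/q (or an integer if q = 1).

C = (-10, -23)

1. C_x = -10  [CD · BA = 292 ∩ 2·signedArea(CDA) = 324]
2. C_y = -23  [CD · BA = 292 ∩ 2·signedArea(CDA) = 324]
   → C = (-10, -23)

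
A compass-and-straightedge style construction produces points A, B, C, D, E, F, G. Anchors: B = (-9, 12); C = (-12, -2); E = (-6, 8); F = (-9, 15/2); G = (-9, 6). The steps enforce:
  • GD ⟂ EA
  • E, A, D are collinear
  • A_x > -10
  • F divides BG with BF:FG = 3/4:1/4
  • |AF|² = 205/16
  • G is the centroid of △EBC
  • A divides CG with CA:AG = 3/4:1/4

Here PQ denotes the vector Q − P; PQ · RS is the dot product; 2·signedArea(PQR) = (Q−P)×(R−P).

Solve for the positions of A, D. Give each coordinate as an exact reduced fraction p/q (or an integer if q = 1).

A = (-39/4, 4)
D = (-4041/481, 2616/481)

1. A_x = -39/4  [A divides CG with CA:AG = 3/4:1/4]
2. A_y = 4  [A divides CG with CA:AG = 3/4:1/4]
   → A = (-39/4, 4)
3. D_x = -4041/481  [E, A, D are collinear ∩ GD ⟂ EA]
4. D_y = 2616/481  [E, A, D are collinear ∩ GD ⟂ EA]
   → D = (-4041/481, 2616/481)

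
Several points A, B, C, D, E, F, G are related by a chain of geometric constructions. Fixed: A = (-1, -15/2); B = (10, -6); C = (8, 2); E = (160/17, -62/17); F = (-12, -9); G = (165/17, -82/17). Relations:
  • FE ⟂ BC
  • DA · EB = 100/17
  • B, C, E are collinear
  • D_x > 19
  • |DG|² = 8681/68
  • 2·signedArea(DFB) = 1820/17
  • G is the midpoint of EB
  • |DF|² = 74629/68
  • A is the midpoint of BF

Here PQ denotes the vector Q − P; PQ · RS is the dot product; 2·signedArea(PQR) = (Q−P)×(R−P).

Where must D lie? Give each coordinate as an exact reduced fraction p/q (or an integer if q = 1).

D = (337/17, 7/34)

1. D_x = 337/17  [2·signedArea(DFB) = 1820/17 ∩ DA · EB = 100/17]
2. D_y = 7/34  [2·signedArea(DFB) = 1820/17 ∩ DA · EB = 100/17]
   → D = (337/17, 7/34)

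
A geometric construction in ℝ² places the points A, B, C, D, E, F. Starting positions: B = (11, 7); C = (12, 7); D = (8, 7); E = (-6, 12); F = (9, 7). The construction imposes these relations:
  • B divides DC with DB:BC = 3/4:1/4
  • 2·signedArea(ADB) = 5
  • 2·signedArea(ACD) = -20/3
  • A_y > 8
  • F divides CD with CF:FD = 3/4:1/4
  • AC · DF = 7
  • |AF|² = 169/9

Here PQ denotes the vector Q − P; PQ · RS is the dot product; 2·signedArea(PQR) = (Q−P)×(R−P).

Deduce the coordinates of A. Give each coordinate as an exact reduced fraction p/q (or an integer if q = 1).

A = (5, 26/3)

1. A_x = 5  [2·signedArea(ACD) = -20/3 ∩ AC · DF = 7]
2. A_y = 26/3  [2·signedArea(ACD) = -20/3 ∩ AC · DF = 7]
   → A = (5, 26/3)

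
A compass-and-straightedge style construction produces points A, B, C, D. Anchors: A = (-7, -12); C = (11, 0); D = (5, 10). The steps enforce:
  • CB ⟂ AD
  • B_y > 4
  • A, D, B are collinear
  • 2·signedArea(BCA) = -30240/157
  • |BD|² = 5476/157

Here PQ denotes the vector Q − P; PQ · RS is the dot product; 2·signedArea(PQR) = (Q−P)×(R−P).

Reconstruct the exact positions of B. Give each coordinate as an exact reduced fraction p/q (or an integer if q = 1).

1. B_x = 341/157  [A, D, B are collinear ∩ CB ⟂ AD]
2. B_y = 756/157  [A, D, B are collinear ∩ CB ⟂ AD]
   → B = (341/157, 756/157)

B = (341/157, 756/157)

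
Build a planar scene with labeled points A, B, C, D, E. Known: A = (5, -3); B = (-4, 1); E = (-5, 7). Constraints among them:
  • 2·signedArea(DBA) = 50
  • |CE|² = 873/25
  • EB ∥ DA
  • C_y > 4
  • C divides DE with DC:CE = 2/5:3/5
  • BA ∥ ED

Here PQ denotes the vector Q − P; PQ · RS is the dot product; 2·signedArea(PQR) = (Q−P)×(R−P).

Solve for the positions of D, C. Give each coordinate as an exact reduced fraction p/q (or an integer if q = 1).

1. D_x = 4  [EB ∥ DA ∩ BA ∥ ED]
2. D_y = 3  [EB ∥ DA ∩ BA ∥ ED]
   → D = (4, 3)
3. C_x = 2/5  [C divides DE with DC:CE = 2/5:3/5]
4. C_y = 23/5  [C divides DE with DC:CE = 2/5:3/5]
   → C = (2/5, 23/5)

C = (2/5, 23/5)
D = (4, 3)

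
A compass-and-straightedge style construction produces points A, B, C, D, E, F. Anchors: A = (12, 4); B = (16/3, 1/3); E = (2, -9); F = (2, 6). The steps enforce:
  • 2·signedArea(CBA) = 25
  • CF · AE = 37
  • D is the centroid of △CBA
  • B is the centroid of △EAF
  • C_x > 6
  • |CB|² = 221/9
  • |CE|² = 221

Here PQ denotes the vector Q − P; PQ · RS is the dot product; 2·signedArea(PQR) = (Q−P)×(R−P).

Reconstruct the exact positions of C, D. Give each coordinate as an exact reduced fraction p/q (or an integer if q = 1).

C = (7, 5)
D = (73/9, 28/9)

1. C_x = 7  [CF · AE = 37 ∩ 2·signedArea(CBA) = 25]
2. C_y = 5  [CF · AE = 37 ∩ 2·signedArea(CBA) = 25]
   → C = (7, 5)
3. D_x = 73/9  [D is the centroid of △CBA]
4. D_y = 28/9  [D is the centroid of △CBA]
   → D = (73/9, 28/9)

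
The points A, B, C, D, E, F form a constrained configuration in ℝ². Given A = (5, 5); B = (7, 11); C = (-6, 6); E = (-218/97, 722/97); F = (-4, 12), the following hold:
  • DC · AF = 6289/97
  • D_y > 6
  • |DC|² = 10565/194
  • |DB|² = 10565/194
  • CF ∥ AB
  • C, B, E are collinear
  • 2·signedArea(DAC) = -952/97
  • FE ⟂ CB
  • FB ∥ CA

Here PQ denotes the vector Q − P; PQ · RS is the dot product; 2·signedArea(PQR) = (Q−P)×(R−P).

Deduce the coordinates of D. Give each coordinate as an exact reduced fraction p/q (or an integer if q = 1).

1. D_x = 267/194  [2·signedArea(DAC) = -952/97 ∩ DC · AF = 6289/97]
2. D_y = 1207/194  [2·signedArea(DAC) = -952/97 ∩ DC · AF = 6289/97]
   → D = (267/194, 1207/194)

D = (267/194, 1207/194)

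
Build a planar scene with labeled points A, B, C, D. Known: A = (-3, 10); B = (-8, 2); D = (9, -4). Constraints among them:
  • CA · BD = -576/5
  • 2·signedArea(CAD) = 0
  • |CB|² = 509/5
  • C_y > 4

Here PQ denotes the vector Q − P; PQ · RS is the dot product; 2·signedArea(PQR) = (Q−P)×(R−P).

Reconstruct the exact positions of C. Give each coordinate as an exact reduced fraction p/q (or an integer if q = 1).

1. C_x = 9/5  [2·signedArea(CAD) = 0 ∩ CA · BD = -576/5]
2. C_y = 22/5  [2·signedArea(CAD) = 0 ∩ CA · BD = -576/5]
   → C = (9/5, 22/5)

C = (9/5, 22/5)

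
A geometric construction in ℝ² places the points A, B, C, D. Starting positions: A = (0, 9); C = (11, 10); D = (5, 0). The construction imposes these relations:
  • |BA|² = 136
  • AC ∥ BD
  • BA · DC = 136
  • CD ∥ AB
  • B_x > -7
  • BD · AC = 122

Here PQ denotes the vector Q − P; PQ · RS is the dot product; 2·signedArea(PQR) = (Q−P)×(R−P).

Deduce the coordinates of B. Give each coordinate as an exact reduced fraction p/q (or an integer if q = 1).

1. B_x = -6  [AC ∥ BD ∩ CD ∥ AB]
2. B_y = -1  [AC ∥ BD ∩ CD ∥ AB]
   → B = (-6, -1)

B = (-6, -1)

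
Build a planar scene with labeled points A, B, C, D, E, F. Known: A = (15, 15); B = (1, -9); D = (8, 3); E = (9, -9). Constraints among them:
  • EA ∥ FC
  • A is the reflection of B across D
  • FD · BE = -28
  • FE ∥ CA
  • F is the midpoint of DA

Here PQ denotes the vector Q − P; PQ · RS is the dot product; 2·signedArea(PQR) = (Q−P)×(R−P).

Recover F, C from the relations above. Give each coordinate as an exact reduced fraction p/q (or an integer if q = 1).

C = (35/2, 33)
F = (23/2, 9)

1. F_x = 23/2  [F is the midpoint of DA]
2. F_y = 9  [F is the midpoint of DA]
   → F = (23/2, 9)
3. C_x = 35/2  [FE ∥ CA ∩ EA ∥ FC]
4. C_y = 33  [FE ∥ CA ∩ EA ∥ FC]
   → C = (35/2, 33)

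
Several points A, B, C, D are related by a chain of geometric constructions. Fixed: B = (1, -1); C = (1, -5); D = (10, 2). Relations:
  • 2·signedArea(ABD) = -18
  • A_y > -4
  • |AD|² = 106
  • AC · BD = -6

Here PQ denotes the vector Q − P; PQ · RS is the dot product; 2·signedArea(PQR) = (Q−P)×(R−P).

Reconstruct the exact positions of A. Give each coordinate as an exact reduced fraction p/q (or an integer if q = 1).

A = (1, -3)

1. A_x = 1  [2·signedArea(ABD) = -18 ∩ AC · BD = -6]
2. A_y = -3  [2·signedArea(ABD) = -18 ∩ AC · BD = -6]
   → A = (1, -3)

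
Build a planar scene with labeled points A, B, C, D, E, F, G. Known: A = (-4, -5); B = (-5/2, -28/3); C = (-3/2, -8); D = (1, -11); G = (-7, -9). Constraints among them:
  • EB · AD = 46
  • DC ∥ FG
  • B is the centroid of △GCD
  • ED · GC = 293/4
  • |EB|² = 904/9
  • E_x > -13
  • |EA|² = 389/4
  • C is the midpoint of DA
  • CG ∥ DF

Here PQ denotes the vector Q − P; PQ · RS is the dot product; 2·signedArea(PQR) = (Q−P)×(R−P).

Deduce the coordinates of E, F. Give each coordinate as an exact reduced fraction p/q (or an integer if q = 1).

1. E_x = -25/2  [ED · GC = 293/4 ∩ EB · AD = 46]
2. E_y = -10  [ED · GC = 293/4 ∩ EB · AD = 46]
   → E = (-25/2, -10)
3. F_x = -9/2  [DC ∥ FG ∩ CG ∥ DF]
4. F_y = -12  [DC ∥ FG ∩ CG ∥ DF]
   → F = (-9/2, -12)

E = (-25/2, -10)
F = (-9/2, -12)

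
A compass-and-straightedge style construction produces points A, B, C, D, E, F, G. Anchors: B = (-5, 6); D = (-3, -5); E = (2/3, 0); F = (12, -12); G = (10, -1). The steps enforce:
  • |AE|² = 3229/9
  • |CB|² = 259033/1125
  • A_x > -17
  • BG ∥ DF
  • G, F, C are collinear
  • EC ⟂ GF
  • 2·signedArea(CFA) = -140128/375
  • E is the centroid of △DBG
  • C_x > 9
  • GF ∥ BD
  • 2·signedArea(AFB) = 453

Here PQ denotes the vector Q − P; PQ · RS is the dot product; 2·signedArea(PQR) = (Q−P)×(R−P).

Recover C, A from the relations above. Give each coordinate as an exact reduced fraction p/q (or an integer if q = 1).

1. C_x = 3572/375  [G, F, C are collinear ∩ EC ⟂ GF]
2. C_y = 604/375  [G, F, C are collinear ∩ EC ⟂ GF]
   → C = (3572/375, 604/375)
3. A_x = -16  [2·signedArea(AFB) = 453 ∩ 2·signedArea(CFA) = -140128/375]
4. A_y = -9  [2·signedArea(AFB) = 453 ∩ 2·signedArea(CFA) = -140128/375]
   → A = (-16, -9)

A = (-16, -9)
C = (3572/375, 604/375)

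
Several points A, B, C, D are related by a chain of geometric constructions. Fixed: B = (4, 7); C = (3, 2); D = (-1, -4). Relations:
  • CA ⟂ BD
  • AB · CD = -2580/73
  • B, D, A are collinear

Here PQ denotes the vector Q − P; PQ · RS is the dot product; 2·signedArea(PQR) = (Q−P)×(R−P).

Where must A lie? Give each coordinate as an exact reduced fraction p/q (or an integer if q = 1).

A = (142/73, 181/73)

1. A_x = 142/73  [B, D, A are collinear ∩ CA ⟂ BD]
2. A_y = 181/73  [B, D, A are collinear ∩ CA ⟂ BD]
   → A = (142/73, 181/73)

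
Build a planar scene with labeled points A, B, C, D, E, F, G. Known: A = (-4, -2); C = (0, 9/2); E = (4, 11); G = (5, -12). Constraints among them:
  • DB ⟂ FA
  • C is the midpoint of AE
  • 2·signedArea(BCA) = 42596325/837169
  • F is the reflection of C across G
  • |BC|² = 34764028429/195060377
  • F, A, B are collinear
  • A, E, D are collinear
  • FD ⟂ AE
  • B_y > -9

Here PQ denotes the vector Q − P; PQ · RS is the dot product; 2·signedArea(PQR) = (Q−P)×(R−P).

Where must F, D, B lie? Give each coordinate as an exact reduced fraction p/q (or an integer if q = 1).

B = (-321526/837169, -14808601/1674338)
D = (-2792/233, -6977/466)
F = (10, -57/2)

1. F_x = 10  [F is the reflection of C across G]
2. F_y = -57/2  [F is the reflection of C across G]
   → F = (10, -57/2)
3. D_x = -2792/233  [A, E, D are collinear ∩ FD ⟂ AE]
4. D_y = -6977/466  [A, E, D are collinear ∩ FD ⟂ AE]
   → D = (-2792/233, -6977/466)
5. B_x = -321526/837169  [F, A, B are collinear ∩ DB ⟂ FA]
6. B_y = -14808601/1674338  [F, A, B are collinear ∩ DB ⟂ FA]
   → B = (-321526/837169, -14808601/1674338)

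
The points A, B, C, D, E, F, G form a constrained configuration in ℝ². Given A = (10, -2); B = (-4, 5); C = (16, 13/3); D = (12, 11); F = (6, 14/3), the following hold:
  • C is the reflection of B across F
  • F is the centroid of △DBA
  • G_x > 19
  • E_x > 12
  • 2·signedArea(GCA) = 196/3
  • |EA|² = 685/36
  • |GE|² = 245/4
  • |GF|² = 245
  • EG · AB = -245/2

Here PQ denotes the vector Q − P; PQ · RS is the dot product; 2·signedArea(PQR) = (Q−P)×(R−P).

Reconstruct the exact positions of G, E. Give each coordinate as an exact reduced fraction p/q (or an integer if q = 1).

1. G_x = 20  [line 19/3·x + -6·y + -422/3 = 0 ∩ |GF|² = 245]
2. G_y = -7/3  [line 19/3·x + -6·y + -422/3 = 0 ∩ |GF|² = 245]
   → G = (20, -7/3)
3. E_x = 13  [line 14·x + -7·y + -1043/6 = 0 ∩ |GE|² = 245/4]
4. E_y = 7/6  [line 14·x + -7·y + -1043/6 = 0 ∩ |GE|² = 245/4]
   → E = (13, 7/6)

E = (13, 7/6)
G = (20, -7/3)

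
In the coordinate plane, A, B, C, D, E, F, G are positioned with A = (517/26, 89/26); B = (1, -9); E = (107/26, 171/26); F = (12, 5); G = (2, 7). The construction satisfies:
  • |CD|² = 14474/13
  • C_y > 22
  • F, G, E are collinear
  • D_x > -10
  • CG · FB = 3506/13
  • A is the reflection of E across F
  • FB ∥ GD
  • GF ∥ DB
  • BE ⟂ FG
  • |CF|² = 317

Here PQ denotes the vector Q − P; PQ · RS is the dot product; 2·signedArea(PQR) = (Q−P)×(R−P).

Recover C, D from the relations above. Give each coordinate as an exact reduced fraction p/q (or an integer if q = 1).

C = (94/13, 288/13)
D = (-9, -7)

1. C_x = 94/13  [line 11·x + 14·y + -5066/13 = 0 ∩ |CF|² = 317]
2. C_y = 288/13  [line 11·x + 14·y + -5066/13 = 0 ∩ |CF|² = 317]
   → C = (94/13, 288/13)
3. D_x = -9  [GF ∥ DB ∩ FB ∥ GD]
4. D_y = -7  [GF ∥ DB ∩ FB ∥ GD]
   → D = (-9, -7)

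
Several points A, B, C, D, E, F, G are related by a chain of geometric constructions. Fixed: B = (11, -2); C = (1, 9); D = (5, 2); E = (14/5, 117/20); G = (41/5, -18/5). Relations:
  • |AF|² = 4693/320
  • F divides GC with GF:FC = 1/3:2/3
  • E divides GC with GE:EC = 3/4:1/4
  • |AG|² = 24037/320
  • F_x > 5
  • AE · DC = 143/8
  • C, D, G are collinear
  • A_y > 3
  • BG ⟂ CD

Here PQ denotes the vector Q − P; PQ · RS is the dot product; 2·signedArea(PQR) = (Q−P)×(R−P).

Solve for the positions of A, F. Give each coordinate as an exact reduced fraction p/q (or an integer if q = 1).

1. A_x = 39/10  [line 4·x + -7·y + 95/8 = 0 ∩ |AG|² = 24037/320]
2. A_y = 157/40  [line 4·x + -7·y + 95/8 = 0 ∩ |AG|² = 24037/320]
   → A = (39/10, 157/40)
3. F_x = 29/5  [F divides GC with GF:FC = 1/3:2/3]
4. F_y = 3/5  [F divides GC with GF:FC = 1/3:2/3]
   → F = (29/5, 3/5)

A = (39/10, 157/40)
F = (29/5, 3/5)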